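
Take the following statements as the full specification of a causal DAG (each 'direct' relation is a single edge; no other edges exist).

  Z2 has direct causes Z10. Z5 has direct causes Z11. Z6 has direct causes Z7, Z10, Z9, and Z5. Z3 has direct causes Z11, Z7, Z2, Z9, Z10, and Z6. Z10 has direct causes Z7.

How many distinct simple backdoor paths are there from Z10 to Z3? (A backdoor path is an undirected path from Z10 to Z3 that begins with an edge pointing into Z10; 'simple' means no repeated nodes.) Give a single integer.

4

A backdoor path from Z10 to Z3 is any simple undirected path whose first edge points into Z10 (i.e. leaves Z10 via a parent).
Parents of Z10: {Z7}.
Enumerating:
  P1: Z10 <- Z7 -> Z6 <- Z9 -> Z3
  P2: Z10 <- Z7 -> Z6 <- Z5 <- Z11 -> Z3
  P3: Z10 <- Z7 -> Z6 -> Z3
  P4: Z10 <- Z7 -> Z3
That exhausts the simple backdoor paths. Count: 4.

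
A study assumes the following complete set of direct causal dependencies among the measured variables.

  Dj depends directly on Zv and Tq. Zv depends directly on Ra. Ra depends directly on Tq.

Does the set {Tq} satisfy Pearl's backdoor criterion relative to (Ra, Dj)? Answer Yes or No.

Yes

Backdoor paths from Ra to Dj (paths whose first edge points into Ra):
  P1: Ra <- Tq -> Dj
Condition 1 (no descendant of Ra in the set): holds — descendants of Ra are {Dj, Zv}; none are in {Tq}.
Condition 2 (every backdoor path blocked by {Tq}):
  P1: blocked at fork node Tq ∈ conditioning set.
{Tq} satisfies the backdoor criterion.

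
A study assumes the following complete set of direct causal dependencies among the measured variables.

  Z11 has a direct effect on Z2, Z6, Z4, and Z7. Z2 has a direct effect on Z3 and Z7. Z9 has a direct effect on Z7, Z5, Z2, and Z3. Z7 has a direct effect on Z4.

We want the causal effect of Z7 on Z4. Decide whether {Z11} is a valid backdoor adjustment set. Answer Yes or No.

Yes

Backdoor paths from Z7 to Z4 (paths whose first edge points into Z7):
  P1: Z7 <- Z11 -> Z4
  P2: Z7 <- Z9 -> Z2 <- Z11 -> Z4
  P3: Z7 <- Z9 -> Z3 <- Z2 <- Z11 -> Z4
  P4: Z7 <- Z2 <- Z11 -> Z4
Condition 1 (no descendant of Z7 in the set): holds — descendants of Z7 are {Z4}; none are in {Z11}.
Condition 2 (every backdoor path blocked by {Z11}):
  P1: blocked at fork node Z11 ∈ conditioning set.
  P2: blocked at collider Z2 (neither it nor any descendant is in the conditioning set).
  P3: blocked at collider Z3 (neither it nor any descendant is in the conditioning set).
  P4: blocked at fork node Z11 ∈ conditioning set.
{Z11} satisfies the backdoor criterion.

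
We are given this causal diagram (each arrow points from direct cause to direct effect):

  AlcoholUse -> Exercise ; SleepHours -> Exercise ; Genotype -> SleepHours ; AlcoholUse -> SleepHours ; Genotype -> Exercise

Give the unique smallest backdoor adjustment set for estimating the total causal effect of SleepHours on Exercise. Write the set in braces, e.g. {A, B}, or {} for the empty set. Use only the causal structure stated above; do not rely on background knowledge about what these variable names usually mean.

{AlcoholUse, Genotype}

Variables eligible for adjustment (non-descendants of SleepHours, excluding SleepHours and Exercise): {AlcoholUse, Genotype}.
Backdoor paths from SleepHours to Exercise:
  P1: SleepHours <- Genotype -> Exercise
  P2: SleepHours <- AlcoholUse -> Exercise
The empty set is not sufficient: P1 (SleepHours <- Genotype -> Exercise) has no collider blocking it and no conditioned non-collider, so it is open.
Try {AlcoholUse, Genotype}:
  P1: blocked at fork node Genotype ∈ conditioning set.
  P2: blocked at fork node AlcoholUse ∈ conditioning set.
{AlcoholUse, Genotype} contains no descendant of SleepHours and blocks every backdoor path.
Every element of {AlcoholUse, Genotype} is needed (dropping AlcoholUse leaves P2 open; dropping Genotype leaves P1 open), so no proper subset is valid.
Among all size-2 subsets of the eligible variables, only {AlcoholUse, Genotype} blocks every backdoor path, so it is the unique smallest valid adjustment set.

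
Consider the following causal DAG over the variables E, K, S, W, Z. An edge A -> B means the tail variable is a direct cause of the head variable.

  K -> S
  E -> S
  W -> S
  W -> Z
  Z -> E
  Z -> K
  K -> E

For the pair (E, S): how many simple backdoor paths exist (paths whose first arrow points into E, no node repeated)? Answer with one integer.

4

A backdoor path from E to S is any simple undirected path whose first edge points into E (i.e. leaves E via a parent).
Parents of E: {K, Z}.
Enumerating:
  P1: E <- Z <- W -> S
  P2: E <- Z -> K -> S
  P3: E <- K <- Z <- W -> S
  P4: E <- K -> S
That exhausts the simple backdoor paths. Count: 4.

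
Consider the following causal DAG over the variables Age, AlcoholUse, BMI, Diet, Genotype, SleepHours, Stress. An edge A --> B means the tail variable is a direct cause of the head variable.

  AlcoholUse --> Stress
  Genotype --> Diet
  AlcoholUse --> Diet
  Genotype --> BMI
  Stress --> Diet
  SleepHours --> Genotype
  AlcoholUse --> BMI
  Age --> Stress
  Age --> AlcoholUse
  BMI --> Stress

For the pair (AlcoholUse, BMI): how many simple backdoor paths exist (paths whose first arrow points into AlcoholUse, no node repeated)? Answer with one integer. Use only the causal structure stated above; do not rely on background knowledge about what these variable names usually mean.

2

A backdoor path from AlcoholUse to BMI is any simple undirected path whose first edge points into AlcoholUse (i.e. leaves AlcoholUse via a parent).
Parents of AlcoholUse: {Age}.
Enumerating:
  P1: AlcoholUse <- Age -> Stress <- BMI
  P2: AlcoholUse <- Age -> Stress -> Diet <- Genotype -> BMI
That exhausts the simple backdoor paths. Count: 2.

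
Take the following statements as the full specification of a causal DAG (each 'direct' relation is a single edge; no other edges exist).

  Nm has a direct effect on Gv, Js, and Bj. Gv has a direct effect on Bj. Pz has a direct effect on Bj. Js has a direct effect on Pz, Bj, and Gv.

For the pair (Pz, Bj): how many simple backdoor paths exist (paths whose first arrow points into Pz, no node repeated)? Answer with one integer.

5

A backdoor path from Pz to Bj is any simple undirected path whose first edge points into Pz (i.e. leaves Pz via a parent).
Parents of Pz: {Js}.
Enumerating:
  P1: Pz <- Js <- Nm -> Gv -> Bj
  P2: Pz <- Js <- Nm -> Bj
  P3: Pz <- Js -> Gv <- Nm -> Bj
  P4: Pz <- Js -> Gv -> Bj
  P5: Pz <- Js -> Bj
That exhausts the simple backdoor paths. Count: 5.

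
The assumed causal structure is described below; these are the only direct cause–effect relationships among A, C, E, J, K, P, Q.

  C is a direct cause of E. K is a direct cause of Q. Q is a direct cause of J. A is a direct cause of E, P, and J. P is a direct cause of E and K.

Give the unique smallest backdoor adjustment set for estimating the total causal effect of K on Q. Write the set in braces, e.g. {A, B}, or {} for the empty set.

Variables eligible for adjustment (non-descendants of K, excluding K and Q): {A, C, E, P}.
Backdoor paths from K to Q:
  P1: K <- P <- A -> J <- Q
  P2: K <- P -> E <- A -> J <- Q
Each backdoor path contains an unconditioned collider, so every path is already blocked with the empty conditioning set:
  P1: blocked at collider J (neither it nor any descendant is in the conditioning set).
  P2: blocked at collider E (neither it nor any descendant is in the conditioning set).
The empty set is therefore the unique smallest valid set.

{}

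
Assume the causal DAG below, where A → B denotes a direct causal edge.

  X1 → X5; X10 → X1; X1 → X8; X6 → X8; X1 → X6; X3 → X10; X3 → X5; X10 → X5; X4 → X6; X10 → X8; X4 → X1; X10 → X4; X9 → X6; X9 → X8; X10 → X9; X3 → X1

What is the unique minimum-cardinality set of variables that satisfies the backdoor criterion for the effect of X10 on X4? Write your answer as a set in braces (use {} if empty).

{}

Variables eligible for adjustment (non-descendants of X10, excluding X10 and X4): {X3}.
Backdoor paths from X10 to X4:
  P1: X10 <- X3 -> X1 <- X4
  P2: X10 <- X3 -> X1 -> X6 <- X4
  P3: X10 <- X3 -> X1 -> X8 <- X9 -> X6 <- X4
  P4: X10 <- X3 -> X1 -> X8 <- X6 <- X4
  P5: X10 <- X3 -> X5 <- X1 <- X4
  P6: X10 <- X3 -> X5 <- X1 -> X6 <- X4
  P7: X10 <- X3 -> X5 <- X1 -> X8 <- X9 -> X6 <- X4
  P8: X10 <- X3 -> X5 <- X1 -> X8 <- X6 <- X4
Each backdoor path contains an unconditioned collider, so every path is already blocked with the empty conditioning set:
  P1: blocked at collider X1 (neither it nor any descendant is in the conditioning set).
  P2: blocked at collider X6 (neither it nor any descendant is in the conditioning set).
  P3: blocked at collider X8 (neither it nor any descendant is in the conditioning set).
  P4: blocked at collider X8 (neither it nor any descendant is in the conditioning set).
  P5: blocked at collider X5 (neither it nor any descendant is in the conditioning set).
  P6: blocked at collider X5 (neither it nor any descendant is in the conditioning set).
  P7: blocked at collider X5 (neither it nor any descendant is in the conditioning set).
  P8: blocked at collider X5 (neither it nor any descendant is in the conditioning set).
The empty set is therefore the unique smallest valid set.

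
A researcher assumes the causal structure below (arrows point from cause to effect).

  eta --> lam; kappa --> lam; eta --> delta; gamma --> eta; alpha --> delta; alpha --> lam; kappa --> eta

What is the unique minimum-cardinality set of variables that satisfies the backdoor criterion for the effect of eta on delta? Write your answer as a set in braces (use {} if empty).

Variables eligible for adjustment (non-descendants of eta, excluding eta and delta): {alpha, gamma, kappa}.
Backdoor paths from eta to delta:
  P1: eta <- kappa -> lam <- alpha -> delta
Each backdoor path contains an unconditioned collider, so every path is already blocked with the empty conditioning set:
  P1: blocked at collider lam (neither it nor any descendant is in the conditioning set).
The empty set is therefore the unique smallest valid set.

{}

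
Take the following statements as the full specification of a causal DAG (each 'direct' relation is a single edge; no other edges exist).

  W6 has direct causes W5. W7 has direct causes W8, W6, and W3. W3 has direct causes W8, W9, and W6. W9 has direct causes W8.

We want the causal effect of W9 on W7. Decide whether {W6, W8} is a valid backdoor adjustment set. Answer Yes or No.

Yes

Backdoor paths from W9 to W7 (paths whose first edge points into W9):
  P1: W9 <- W8 -> W3 <- W6 -> W7
  P2: W9 <- W8 -> W3 -> W7
  P3: W9 <- W8 -> W7
Condition 1 (no descendant of W9 in the set): holds — descendants of W9 are {W3, W7}; none are in {W6, W8}.
Condition 2 (every backdoor path blocked by {W6, W8}):
  P1: blocked at fork node W8 ∈ conditioning set.
  P2: blocked at fork node W8 ∈ conditioning set.
  P3: blocked at fork node W8 ∈ conditioning set.
{W6, W8} satisfies the backdoor criterion.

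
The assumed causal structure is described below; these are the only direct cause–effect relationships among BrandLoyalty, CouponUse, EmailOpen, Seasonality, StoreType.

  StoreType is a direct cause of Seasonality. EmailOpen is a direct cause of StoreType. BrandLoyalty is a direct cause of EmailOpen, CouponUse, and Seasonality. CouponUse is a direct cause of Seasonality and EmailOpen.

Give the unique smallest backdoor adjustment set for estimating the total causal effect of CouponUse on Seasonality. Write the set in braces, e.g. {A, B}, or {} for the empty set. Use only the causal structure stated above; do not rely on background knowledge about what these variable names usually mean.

Variables eligible for adjustment (non-descendants of CouponUse, excluding CouponUse and Seasonality): {BrandLoyalty}.
Backdoor paths from CouponUse to Seasonality:
  P1: CouponUse <- BrandLoyalty -> EmailOpen -> StoreType -> Seasonality
  P2: CouponUse <- BrandLoyalty -> Seasonality
The empty set is not sufficient: P1 (CouponUse <- BrandLoyalty -> EmailOpen -> StoreType -> Seasonality) has no collider blocking it and no conditioned non-collider, so it is open.
Try {BrandLoyalty}:
  P1: blocked at fork node BrandLoyalty ∈ conditioning set.
  P2: blocked at fork node BrandLoyalty ∈ conditioning set.
{BrandLoyalty} contains no descendant of CouponUse and blocks every backdoor path.
{BrandLoyalty} is the unique smallest valid adjustment set.

{BrandLoyalty}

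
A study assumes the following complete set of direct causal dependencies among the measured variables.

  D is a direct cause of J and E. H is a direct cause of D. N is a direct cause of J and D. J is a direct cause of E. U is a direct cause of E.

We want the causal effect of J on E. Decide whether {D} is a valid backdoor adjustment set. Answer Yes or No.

Backdoor paths from J to E (paths whose first edge points into J):
  P1: J <- N -> D -> E
  P2: J <- D -> E
Condition 1 (no descendant of J in the set): holds — descendants of J are {E}; none are in {D}.
Condition 2 (every backdoor path blocked by {D}):
  P1: blocked at chain node D ∈ conditioning set.
  P2: blocked at fork node D ∈ conditioning set.
{D} satisfies the backdoor criterion.

Yes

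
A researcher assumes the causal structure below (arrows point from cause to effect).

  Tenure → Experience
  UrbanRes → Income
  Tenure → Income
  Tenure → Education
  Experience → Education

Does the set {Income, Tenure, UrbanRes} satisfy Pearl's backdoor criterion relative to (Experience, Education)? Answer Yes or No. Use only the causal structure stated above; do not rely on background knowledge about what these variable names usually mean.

Backdoor paths from Experience to Education (paths whose first edge points into Experience):
  P1: Experience <- Tenure -> Education
Condition 1 (no descendant of Experience in the set): holds — descendants of Experience are {Education}; none are in {Income, Tenure, UrbanRes}.
Condition 2 (every backdoor path blocked by {Income, Tenure, UrbanRes}):
  P1: blocked at fork node Tenure ∈ conditioning set.
{Income, Tenure, UrbanRes} satisfies the backdoor criterion.

Yes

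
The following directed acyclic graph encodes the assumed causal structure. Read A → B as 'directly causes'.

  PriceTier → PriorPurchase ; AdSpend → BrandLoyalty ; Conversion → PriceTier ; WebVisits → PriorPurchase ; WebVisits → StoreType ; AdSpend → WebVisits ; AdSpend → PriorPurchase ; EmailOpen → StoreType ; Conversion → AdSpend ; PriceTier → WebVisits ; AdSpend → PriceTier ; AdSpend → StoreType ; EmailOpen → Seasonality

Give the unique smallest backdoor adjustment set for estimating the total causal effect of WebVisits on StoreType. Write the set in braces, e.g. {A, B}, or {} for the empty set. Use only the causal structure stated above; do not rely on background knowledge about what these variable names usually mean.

{AdSpend}

Variables eligible for adjustment (non-descendants of WebVisits, excluding WebVisits and StoreType): {AdSpend, BrandLoyalty, Conversion, EmailOpen, PriceTier, Seasonality}.
Backdoor paths from WebVisits to StoreType:
  P1: WebVisits <- AdSpend -> StoreType
  P2: WebVisits <- PriceTier <- Conversion -> AdSpend -> StoreType
  P3: WebVisits <- PriceTier <- AdSpend -> StoreType
  P4: WebVisits <- PriceTier -> PriorPurchase <- AdSpend -> StoreType
The empty set is not sufficient: P1 (WebVisits <- AdSpend -> StoreType) has no collider blocking it and no conditioned non-collider, so it is open.
Try {AdSpend}:
  P1: blocked at fork node AdSpend ∈ conditioning set.
  P2: blocked at chain node AdSpend ∈ conditioning set.
  P3: blocked at fork node AdSpend ∈ conditioning set.
  P4: blocked at collider PriorPurchase (neither it nor any descendant is in the conditioning set).
{AdSpend} contains no descendant of WebVisits and blocks every backdoor path.
No other singleton works — e.g. {Conversion} leaves P1 open — so {AdSpend} is the unique smallest valid adjustment set.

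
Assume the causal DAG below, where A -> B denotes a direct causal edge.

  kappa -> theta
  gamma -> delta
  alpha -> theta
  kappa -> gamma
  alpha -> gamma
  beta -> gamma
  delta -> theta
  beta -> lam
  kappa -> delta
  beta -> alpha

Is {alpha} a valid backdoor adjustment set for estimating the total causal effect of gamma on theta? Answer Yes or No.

No

Backdoor paths from gamma to theta (paths whose first edge points into gamma):
  P1: gamma <- beta -> alpha -> theta
  P2: gamma <- kappa -> delta -> theta
  P3: gamma <- kappa -> theta
  P4: gamma <- alpha -> theta
Condition 1 (no descendant of gamma in the set): holds — descendants of gamma are {delta, theta}; none are in {alpha}.
Condition 2 (every backdoor path blocked by {alpha}):
  P1: blocked at chain node alpha ∈ conditioning set.
  P2: open — no interior node is in the conditioning set.
  P3: open — no interior node is in the conditioning set.
  P4: blocked at fork node alpha ∈ conditioning set.
{alpha} does not satisfy the backdoor criterion.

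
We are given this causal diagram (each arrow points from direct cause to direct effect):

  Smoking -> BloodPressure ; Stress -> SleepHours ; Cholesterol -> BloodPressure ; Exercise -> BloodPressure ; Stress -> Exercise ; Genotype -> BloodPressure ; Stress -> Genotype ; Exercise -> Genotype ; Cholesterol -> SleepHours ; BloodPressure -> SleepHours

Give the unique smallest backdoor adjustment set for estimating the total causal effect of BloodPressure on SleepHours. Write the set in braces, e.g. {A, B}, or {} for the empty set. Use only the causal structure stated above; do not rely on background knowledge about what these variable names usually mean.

{Cholesterol, Stress}

Variables eligible for adjustment (non-descendants of BloodPressure, excluding BloodPressure and SleepHours): {Cholesterol, Exercise, Genotype, Smoking, Stress}.
Backdoor paths from BloodPressure to SleepHours:
  P1: BloodPressure <- Cholesterol -> SleepHours
  P2: BloodPressure <- Exercise <- Stress -> SleepHours
  P3: BloodPressure <- Exercise -> Genotype <- Stress -> SleepHours
  P4: BloodPressure <- Genotype <- Stress -> SleepHours
  P5: BloodPressure <- Genotype <- Exercise <- Stress -> SleepHours
The empty set is not sufficient: P1 (BloodPressure <- Cholesterol -> SleepHours) has no collider blocking it and no conditioned non-collider, so it is open.
Try {Cholesterol, Stress}:
  P1: blocked at fork node Cholesterol ∈ conditioning set.
  P2: blocked at fork node Stress ∈ conditioning set.
  P3: blocked at collider Genotype (neither it nor any descendant is in the conditioning set).
  P4: blocked at fork node Stress ∈ conditioning set.
  P5: blocked at fork node Stress ∈ conditioning set.
{Cholesterol, Stress} contains no descendant of BloodPressure and blocks every backdoor path.
Every element of {Cholesterol, Stress} is needed (dropping Cholesterol leaves P1 open; dropping Stress leaves P2 open), so no proper subset is valid.
Among all size-2 subsets of the eligible variables, only {Cholesterol, Stress} blocks every backdoor path, so it is the unique smallest valid adjustment set.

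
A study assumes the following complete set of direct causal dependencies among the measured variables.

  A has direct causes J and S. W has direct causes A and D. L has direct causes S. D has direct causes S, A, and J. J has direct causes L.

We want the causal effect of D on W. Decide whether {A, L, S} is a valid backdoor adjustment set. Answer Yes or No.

Backdoor paths from D to W (paths whose first edge points into D):
  P1: D <- S -> L -> J -> A -> W
  P2: D <- S -> A -> W
  P3: D <- J <- L <- S -> A -> W
  P4: D <- J -> A -> W
  P5: D <- A -> W
Condition 1 (no descendant of D in the set): holds — descendants of D are {W}; none are in {A, L, S}.
Condition 2 (every backdoor path blocked by {A, L, S}):
  P1: blocked at fork node S ∈ conditioning set.
  P2: blocked at fork node S ∈ conditioning set.
  P3: blocked at chain node L ∈ conditioning set.
  P4: blocked at chain node A ∈ conditioning set.
  P5: blocked at fork node A ∈ conditioning set.
{A, L, S} satisfies the backdoor criterion.

Yes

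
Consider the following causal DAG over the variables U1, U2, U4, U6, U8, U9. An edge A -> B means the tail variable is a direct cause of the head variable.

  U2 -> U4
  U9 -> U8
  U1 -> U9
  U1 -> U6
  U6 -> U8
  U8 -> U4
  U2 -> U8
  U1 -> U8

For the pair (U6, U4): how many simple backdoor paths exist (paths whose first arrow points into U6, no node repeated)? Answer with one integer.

A backdoor path from U6 to U4 is any simple undirected path whose first edge points into U6 (i.e. leaves U6 via a parent).
Parents of U6: {U1}.
Enumerating:
  P1: U6 <- U1 -> U9 -> U8 <- U2 -> U4
  P2: U6 <- U1 -> U9 -> U8 -> U4
  P3: U6 <- U1 -> U8 <- U2 -> U4
  P4: U6 <- U1 -> U8 -> U4
That exhausts the simple backdoor paths. Count: 4.

4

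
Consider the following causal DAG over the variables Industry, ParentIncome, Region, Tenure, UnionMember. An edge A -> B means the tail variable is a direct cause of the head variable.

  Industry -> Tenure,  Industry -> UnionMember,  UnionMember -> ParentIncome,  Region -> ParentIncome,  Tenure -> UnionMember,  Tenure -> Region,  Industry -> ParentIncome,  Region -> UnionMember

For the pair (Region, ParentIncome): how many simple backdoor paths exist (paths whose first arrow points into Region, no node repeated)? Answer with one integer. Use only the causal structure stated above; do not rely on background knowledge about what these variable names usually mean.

4

A backdoor path from Region to ParentIncome is any simple undirected path whose first edge points into Region (i.e. leaves Region via a parent).
Parents of Region: {Tenure}.
Enumerating:
  P1: Region <- Tenure <- Industry -> UnionMember -> ParentIncome
  P2: Region <- Tenure <- Industry -> ParentIncome
  P3: Region <- Tenure -> UnionMember <- Industry -> ParentIncome
  P4: Region <- Tenure -> UnionMember -> ParentIncome
That exhausts the simple backdoor paths. Count: 4.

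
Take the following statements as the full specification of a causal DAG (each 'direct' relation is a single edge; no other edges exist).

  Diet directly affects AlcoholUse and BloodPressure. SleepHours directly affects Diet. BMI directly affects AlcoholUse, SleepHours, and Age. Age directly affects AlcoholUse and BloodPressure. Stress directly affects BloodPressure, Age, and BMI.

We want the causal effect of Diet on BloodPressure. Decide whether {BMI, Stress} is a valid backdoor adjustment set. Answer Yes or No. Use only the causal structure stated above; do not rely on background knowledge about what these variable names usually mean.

Yes

Backdoor paths from Diet to BloodPressure (paths whose first edge points into Diet):
  P1: Diet <- SleepHours <- BMI <- Stress -> Age -> BloodPressure
  P2: Diet <- SleepHours <- BMI <- Stress -> BloodPressure
  P3: Diet <- SleepHours <- BMI -> Age <- Stress -> BloodPressure
  P4: Diet <- SleepHours <- BMI -> Age -> BloodPressure
  P5: Diet <- SleepHours <- BMI -> AlcoholUse <- Age <- Stress -> BloodPressure
  P6: Diet <- SleepHours <- BMI -> AlcoholUse <- Age -> BloodPressure
Condition 1 (no descendant of Diet in the set): holds — descendants of Diet are {AlcoholUse, BloodPressure}; none are in {BMI, Stress}.
Condition 2 (every backdoor path blocked by {BMI, Stress}):
  P1: blocked at chain node BMI ∈ conditioning set.
  P2: blocked at chain node BMI ∈ conditioning set.
  P3: blocked at fork node BMI ∈ conditioning set.
  P4: blocked at fork node BMI ∈ conditioning set.
  P5: blocked at fork node BMI ∈ conditioning set.
  P6: blocked at fork node BMI ∈ conditioning set.
{BMI, Stress} satisfies the backdoor criterion.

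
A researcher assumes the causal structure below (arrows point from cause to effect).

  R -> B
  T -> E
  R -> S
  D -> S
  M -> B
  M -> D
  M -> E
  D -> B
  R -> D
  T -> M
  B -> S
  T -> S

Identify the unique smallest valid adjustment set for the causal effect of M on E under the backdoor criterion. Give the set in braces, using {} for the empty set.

Variables eligible for adjustment (non-descendants of M, excluding M and E): {R, T}.
Backdoor paths from M to E:
  P1: M <- T -> E
The empty set is not sufficient: P1 (M <- T -> E) has no collider blocking it and no conditioned non-collider, so it is open.
Try {T}:
  P1: blocked at fork node T ∈ conditioning set.
{T} contains no descendant of M and blocks every backdoor path.
No other singleton works — e.g. {R} leaves P1 open — so {T} is the unique smallest valid adjustment set.

{T}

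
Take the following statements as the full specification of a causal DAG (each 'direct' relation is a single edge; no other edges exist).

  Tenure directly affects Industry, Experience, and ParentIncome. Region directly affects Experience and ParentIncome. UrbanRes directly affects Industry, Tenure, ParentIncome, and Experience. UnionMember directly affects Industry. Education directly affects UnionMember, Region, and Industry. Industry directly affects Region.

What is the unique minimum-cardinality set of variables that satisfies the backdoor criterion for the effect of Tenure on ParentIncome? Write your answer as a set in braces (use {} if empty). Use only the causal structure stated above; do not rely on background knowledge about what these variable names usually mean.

{UrbanRes}

Variables eligible for adjustment (non-descendants of Tenure, excluding Tenure and ParentIncome): {Education, UnionMember, UrbanRes}.
Backdoor paths from Tenure to ParentIncome:
  P1: Tenure <- UrbanRes -> Industry <- Education -> Region -> ParentIncome
  P2: Tenure <- UrbanRes -> Industry <- UnionMember <- Education -> Region -> ParentIncome
  P3: Tenure <- UrbanRes -> Industry -> Region -> ParentIncome
  P4: Tenure <- UrbanRes -> Experience <- Region -> ParentIncome
  P5: Tenure <- UrbanRes -> ParentIncome
The empty set is not sufficient: P3 (Tenure <- UrbanRes -> Industry -> Region -> ParentIncome) has no collider blocking it and no conditioned non-collider, so it is open.
Try {UrbanRes}:
  P1: blocked at fork node UrbanRes ∈ conditioning set.
  P2: blocked at fork node UrbanRes ∈ conditioning set.
  P3: blocked at fork node UrbanRes ∈ conditioning set.
  P4: blocked at fork node UrbanRes ∈ conditioning set.
  P5: blocked at fork node UrbanRes ∈ conditioning set.
{UrbanRes} contains no descendant of Tenure and blocks every backdoor path.
No other singleton works — e.g. {Education} leaves P3 open — so {UrbanRes} is the unique smallest valid adjustment set.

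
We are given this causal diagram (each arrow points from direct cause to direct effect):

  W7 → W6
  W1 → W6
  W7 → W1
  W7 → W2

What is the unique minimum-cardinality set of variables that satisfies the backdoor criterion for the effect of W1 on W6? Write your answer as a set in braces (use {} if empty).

Variables eligible for adjustment (non-descendants of W1, excluding W1 and W6): {W2, W7}.
Backdoor paths from W1 to W6:
  P1: W1 <- W7 -> W6
The empty set is not sufficient: P1 (W1 <- W7 -> W6) has no collider blocking it and no conditioned non-collider, so it is open.
Try {W7}:
  P1: blocked at fork node W7 ∈ conditioning set.
{W7} contains no descendant of W1 and blocks every backdoor path.
No other singleton works — e.g. {W2} leaves P1 open — so {W7} is the unique smallest valid adjustment set.

{W7}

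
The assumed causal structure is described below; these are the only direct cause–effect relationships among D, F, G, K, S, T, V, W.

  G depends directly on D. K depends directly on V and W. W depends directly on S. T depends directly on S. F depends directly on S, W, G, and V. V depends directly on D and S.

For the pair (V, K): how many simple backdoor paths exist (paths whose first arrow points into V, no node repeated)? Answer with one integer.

4

A backdoor path from V to K is any simple undirected path whose first edge points into V (i.e. leaves V via a parent).
Parents of V: {D, S}.
Enumerating:
  P1: V <- D -> G -> F <- S -> W -> K
  P2: V <- D -> G -> F <- W -> K
  P3: V <- S -> W -> K
  P4: V <- S -> F <- W -> K
That exhausts the simple backdoor paths. Count: 4.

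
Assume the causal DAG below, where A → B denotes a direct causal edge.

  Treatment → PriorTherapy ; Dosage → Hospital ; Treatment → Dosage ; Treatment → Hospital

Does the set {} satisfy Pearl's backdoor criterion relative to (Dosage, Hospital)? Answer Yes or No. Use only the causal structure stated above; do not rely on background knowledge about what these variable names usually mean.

Backdoor paths from Dosage to Hospital (paths whose first edge points into Dosage):
  P1: Dosage <- Treatment -> Hospital
Condition 1 (no descendant of Dosage in the set): holds — descendants of Dosage are {Hospital}; none are in {}.
Condition 2 (every backdoor path blocked by {}):
  P1: open — no interior node is in the conditioning set.
{} does not satisfy the backdoor criterion.

No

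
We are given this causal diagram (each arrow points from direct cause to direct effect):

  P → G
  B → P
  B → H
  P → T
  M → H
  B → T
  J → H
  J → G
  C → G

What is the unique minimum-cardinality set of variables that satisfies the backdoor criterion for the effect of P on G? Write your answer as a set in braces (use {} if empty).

Variables eligible for adjustment (non-descendants of P, excluding P and G): {B, C, H, J, M}.
Backdoor paths from P to G:
  P1: P <- B -> H <- J -> G
Each backdoor path contains an unconditioned collider, so every path is already blocked with the empty conditioning set:
  P1: blocked at collider H (neither it nor any descendant is in the conditioning set).
The empty set is therefore the unique smallest valid set.

{}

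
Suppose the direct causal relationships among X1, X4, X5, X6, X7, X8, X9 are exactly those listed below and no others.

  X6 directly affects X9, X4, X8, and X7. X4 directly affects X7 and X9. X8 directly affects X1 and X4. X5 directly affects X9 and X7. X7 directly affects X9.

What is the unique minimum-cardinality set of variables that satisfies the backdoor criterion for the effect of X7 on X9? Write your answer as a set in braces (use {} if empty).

{X4, X5, X6}

Variables eligible for adjustment (non-descendants of X7, excluding X7 and X9): {X1, X4, X5, X6, X8}.
Backdoor paths from X7 to X9:
  P1: X7 <- X6 -> X8 -> X4 -> X9
  P2: X7 <- X6 -> X4 -> X9
  P3: X7 <- X6 -> X9
  P4: X7 <- X5 -> X9
  P5: X7 <- X4 <- X6 -> X9
  P6: X7 <- X4 <- X8 <- X6 -> X9
  P7: X7 <- X4 -> X9
The empty set is not sufficient: P1 (X7 <- X6 -> X8 -> X4 -> X9) has no collider blocking it and no conditioned non-collider, so it is open.
Try {X4, X5, X6}:
  P1: blocked at fork node X6 ∈ conditioning set.
  P2: blocked at fork node X6 ∈ conditioning set.
  P3: blocked at fork node X6 ∈ conditioning set.
  P4: blocked at fork node X5 ∈ conditioning set.
  P5: blocked at chain node X4 ∈ conditioning set.
  P6: blocked at chain node X4 ∈ conditioning set.
  P7: blocked at fork node X4 ∈ conditioning set.
{X4, X5, X6} contains no descendant of X7 and blocks every backdoor path.
Every element of {X4, X5, X6} is needed (dropping X4 leaves P7 open; dropping X5 leaves P4 open; dropping X6 leaves P3 open), so no proper subset is valid.
Among all size-3 subsets of the eligible variables, only {X4, X5, X6} blocks every backdoor path, so it is the unique smallest valid adjustment set.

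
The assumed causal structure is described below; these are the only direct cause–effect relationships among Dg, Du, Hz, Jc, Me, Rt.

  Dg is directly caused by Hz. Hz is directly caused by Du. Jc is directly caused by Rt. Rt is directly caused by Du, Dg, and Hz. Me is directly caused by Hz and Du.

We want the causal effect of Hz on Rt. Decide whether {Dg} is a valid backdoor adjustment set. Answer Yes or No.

No

Backdoor paths from Hz to Rt (paths whose first edge points into Hz):
  P1: Hz <- Du -> Rt
Condition 1 (no descendant of Hz in the set): FAILS — Dg is a descendant of Hz.
Condition 2 (every backdoor path blocked by {Dg}):
  P1: open — no interior node is in the conditioning set.
{Dg} does not satisfy the backdoor criterion.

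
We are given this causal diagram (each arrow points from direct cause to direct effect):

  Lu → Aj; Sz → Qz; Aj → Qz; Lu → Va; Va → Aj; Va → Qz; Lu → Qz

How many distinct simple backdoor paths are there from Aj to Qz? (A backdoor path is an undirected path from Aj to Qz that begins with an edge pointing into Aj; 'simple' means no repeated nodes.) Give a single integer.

4

A backdoor path from Aj to Qz is any simple undirected path whose first edge points into Aj (i.e. leaves Aj via a parent).
Parents of Aj: {Lu, Va}.
Enumerating:
  P1: Aj <- Lu -> Va -> Qz
  P2: Aj <- Lu -> Qz
  P3: Aj <- Va <- Lu -> Qz
  P4: Aj <- Va -> Qz
That exhausts the simple backdoor paths. Count: 4.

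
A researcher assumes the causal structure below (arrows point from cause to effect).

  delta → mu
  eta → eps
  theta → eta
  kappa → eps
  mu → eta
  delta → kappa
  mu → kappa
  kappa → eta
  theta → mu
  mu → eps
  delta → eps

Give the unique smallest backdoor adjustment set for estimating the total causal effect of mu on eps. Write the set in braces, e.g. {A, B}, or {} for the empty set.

Variables eligible for adjustment (non-descendants of mu, excluding mu and eps): {delta, theta}.
Backdoor paths from mu to eps:
  P1: mu <- theta -> eta <- kappa <- delta -> eps
  P2: mu <- theta -> eta <- kappa -> eps
  P3: mu <- theta -> eta -> eps
  P4: mu <- delta -> kappa -> eta -> eps
  P5: mu <- delta -> kappa -> eps
  P6: mu <- delta -> eps
The empty set is not sufficient: P3 (mu <- theta -> eta -> eps) has no collider blocking it and no conditioned non-collider, so it is open.
Try {delta, theta}:
  P1: blocked at fork node theta ∈ conditioning set.
  P2: blocked at fork node theta ∈ conditioning set.
  P3: blocked at fork node theta ∈ conditioning set.
  P4: blocked at fork node delta ∈ conditioning set.
  P5: blocked at fork node delta ∈ conditioning set.
  P6: blocked at fork node delta ∈ conditioning set.
{delta, theta} contains no descendant of mu and blocks every backdoor path.
Every element of {delta, theta} is needed (dropping delta leaves P4 open; dropping theta leaves P3 open), so no proper subset is valid.
Among all size-2 subsets of the eligible variables, only {delta, theta} blocks every backdoor path, so it is the unique smallest valid adjustment set.

{delta, theta}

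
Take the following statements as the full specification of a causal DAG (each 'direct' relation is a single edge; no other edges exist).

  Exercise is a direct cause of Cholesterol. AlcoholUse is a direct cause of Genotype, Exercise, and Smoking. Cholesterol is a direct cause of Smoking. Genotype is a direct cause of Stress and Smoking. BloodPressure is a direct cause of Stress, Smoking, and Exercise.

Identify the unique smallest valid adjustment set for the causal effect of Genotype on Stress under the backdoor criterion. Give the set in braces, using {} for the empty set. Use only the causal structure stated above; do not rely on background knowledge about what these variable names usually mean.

{}

Variables eligible for adjustment (non-descendants of Genotype, excluding Genotype and Stress): {AlcoholUse, BloodPressure, Cholesterol, Exercise}.
Backdoor paths from Genotype to Stress:
  P1: Genotype <- AlcoholUse -> Exercise <- BloodPressure -> Stress
  P2: Genotype <- AlcoholUse -> Exercise -> Cholesterol -> Smoking <- BloodPressure -> Stress
  P3: Genotype <- AlcoholUse -> Smoking <- BloodPressure -> Stress
  P4: Genotype <- AlcoholUse -> Smoking <- Cholesterol <- Exercise <- BloodPressure -> Stress
Each backdoor path contains an unconditioned collider, so every path is already blocked with the empty conditioning set:
  P1: blocked at collider Exercise (neither it nor any descendant is in the conditioning set).
  P2: blocked at collider Smoking (neither it nor any descendant is in the conditioning set).
  P3: blocked at collider Smoking (neither it nor any descendant is in the conditioning set).
  P4: blocked at collider Smoking (neither it nor any descendant is in the conditioning set).
The empty set is therefore the unique smallest valid set.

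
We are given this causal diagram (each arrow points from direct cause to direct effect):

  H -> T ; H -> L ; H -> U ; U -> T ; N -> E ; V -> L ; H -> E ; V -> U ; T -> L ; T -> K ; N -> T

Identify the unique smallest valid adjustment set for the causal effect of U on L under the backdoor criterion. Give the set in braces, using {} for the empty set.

Variables eligible for adjustment (non-descendants of U, excluding U and L): {E, H, N, V}.
Backdoor paths from U to L:
  P1: U <- V -> L
  P2: U <- H -> T -> L
  P3: U <- H -> L
  P4: U <- H -> E <- N -> T -> L
The empty set is not sufficient: P1 (U <- V -> L) has no collider blocking it and no conditioned non-collider, so it is open.
Try {H, V}:
  P1: blocked at fork node V ∈ conditioning set.
  P2: blocked at fork node H ∈ conditioning set.
  P3: blocked at fork node H ∈ conditioning set.
  P4: blocked at fork node H ∈ conditioning set.
{H, V} contains no descendant of U and blocks every backdoor path.
Every element of {H, V} is needed (dropping H leaves P2 open; dropping V leaves P1 open), so no proper subset is valid.
Among all size-2 subsets of the eligible variables, only {H, V} blocks every backdoor path, so it is the unique smallest valid adjustment set.

{H, V}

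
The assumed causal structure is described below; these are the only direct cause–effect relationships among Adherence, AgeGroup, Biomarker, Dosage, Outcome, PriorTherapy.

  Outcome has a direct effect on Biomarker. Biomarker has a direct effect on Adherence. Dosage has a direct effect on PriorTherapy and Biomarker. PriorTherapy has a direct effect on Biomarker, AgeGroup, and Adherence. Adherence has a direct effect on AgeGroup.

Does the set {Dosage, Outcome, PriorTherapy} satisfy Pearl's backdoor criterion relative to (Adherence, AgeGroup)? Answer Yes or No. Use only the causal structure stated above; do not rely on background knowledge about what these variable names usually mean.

Yes

Backdoor paths from Adherence to AgeGroup (paths whose first edge points into Adherence):
  P1: Adherence <- PriorTherapy -> AgeGroup
  P2: Adherence <- Biomarker <- Dosage -> PriorTherapy -> AgeGroup
  P3: Adherence <- Biomarker <- PriorTherapy -> AgeGroup
Condition 1 (no descendant of Adherence in the set): holds — descendants of Adherence are {AgeGroup}; none are in {Dosage, Outcome, PriorTherapy}.
Condition 2 (every backdoor path blocked by {Dosage, Outcome, PriorTherapy}):
  P1: blocked at fork node PriorTherapy ∈ conditioning set.
  P2: blocked at fork node Dosage ∈ conditioning set.
  P3: blocked at fork node PriorTherapy ∈ conditioning set.
{Dosage, Outcome, PriorTherapy} satisfies the backdoor criterion.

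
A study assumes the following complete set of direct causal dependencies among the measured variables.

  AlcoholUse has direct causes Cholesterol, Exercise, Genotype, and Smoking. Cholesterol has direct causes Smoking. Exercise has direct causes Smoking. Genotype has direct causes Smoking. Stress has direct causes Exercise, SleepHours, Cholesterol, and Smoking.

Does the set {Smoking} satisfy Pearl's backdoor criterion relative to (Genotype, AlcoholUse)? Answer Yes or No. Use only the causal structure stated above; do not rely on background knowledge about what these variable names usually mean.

Backdoor paths from Genotype to AlcoholUse (paths whose first edge points into Genotype):
  P1: Genotype <- Smoking -> Exercise -> AlcoholUse
  P2: Genotype <- Smoking -> Exercise -> Stress <- Cholesterol -> AlcoholUse
  P3: Genotype <- Smoking -> Cholesterol -> AlcoholUse
  P4: Genotype <- Smoking -> Cholesterol -> Stress <- Exercise -> AlcoholUse
  P5: Genotype <- Smoking -> AlcoholUse
  P6: Genotype <- Smoking -> Stress <- Exercise -> AlcoholUse
  P7: Genotype <- Smoking -> Stress <- Cholesterol -> AlcoholUse
Condition 1 (no descendant of Genotype in the set): holds — descendants of Genotype are {AlcoholUse}; none are in {Smoking}.
Condition 2 (every backdoor path blocked by {Smoking}):
  P1: blocked at fork node Smoking ∈ conditioning set.
  P2: blocked at fork node Smoking ∈ conditioning set.
  P3: blocked at fork node Smoking ∈ conditioning set.
  P4: blocked at fork node Smoking ∈ conditioning set.
  P5: blocked at fork node Smoking ∈ conditioning set.
  P6: blocked at fork node Smoking ∈ conditioning set.
  P7: blocked at fork node Smoking ∈ conditioning set.
{Smoking} satisfies the backdoor criterion.

Yes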